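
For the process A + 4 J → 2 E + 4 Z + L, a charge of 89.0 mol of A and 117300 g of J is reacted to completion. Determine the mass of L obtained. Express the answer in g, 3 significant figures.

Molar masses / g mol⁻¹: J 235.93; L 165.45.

14700 g

n(A) = 89.00 mol
n(J) = 117300 / 235.93 = 497.2 mol
n/ν for A = 89.00/1 = 89.00
n/ν for J = 497.2/4 = 124.3
Smallest n/ν is A → limiting reagent.
n(L) = (1/1) × 89.00 = 89.00 mol
mass = 89.00 × 165.45 = 14730 g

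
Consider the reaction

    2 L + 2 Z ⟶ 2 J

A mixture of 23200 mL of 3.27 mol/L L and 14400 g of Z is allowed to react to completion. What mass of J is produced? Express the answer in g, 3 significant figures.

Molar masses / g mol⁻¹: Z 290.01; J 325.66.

n(L) = 3.27 × 23200/1000 = 75.86 mol
n(Z) = 14400 / 290.01 = 49.65 mol
n/ν for L = 75.86/2 = 37.93
n/ν for Z = 49.65/2 = 24.83
Smallest n/ν is Z → limiting reagent.
n(J) = (2/2) × 49.65 = 49.65 mol
mass = 49.65 × 325.66 = 16170 g

16200 g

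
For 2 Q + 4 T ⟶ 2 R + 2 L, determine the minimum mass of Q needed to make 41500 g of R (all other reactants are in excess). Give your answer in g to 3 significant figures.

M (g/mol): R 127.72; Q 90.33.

n(R) = 41500 / 127.72 = 324.9 mol
n(Q) = (2/2) × 324.9 = 324.9 mol
mass = 324.9 × 90.33 = 29350 g

29400 g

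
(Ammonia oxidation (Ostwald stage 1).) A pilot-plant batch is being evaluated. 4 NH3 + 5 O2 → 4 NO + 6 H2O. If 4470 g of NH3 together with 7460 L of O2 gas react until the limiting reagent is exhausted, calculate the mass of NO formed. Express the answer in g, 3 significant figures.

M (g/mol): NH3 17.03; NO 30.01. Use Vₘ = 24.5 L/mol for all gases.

7310 g

n(NH3) = 4470 / 17.03 = 262.5 mol
n(O2) = 7460 / 24.5 = 304.5 mol
n/ν for NH3 = 262.5/4 = 65.63
n/ν for O2 = 304.5/5 = 60.90
Smallest n/ν is O2 → limiting reagent.
n(NO) = (4/5) × 304.5 = 243.6 mol
mass = 243.6 × 30.01 = 7310 g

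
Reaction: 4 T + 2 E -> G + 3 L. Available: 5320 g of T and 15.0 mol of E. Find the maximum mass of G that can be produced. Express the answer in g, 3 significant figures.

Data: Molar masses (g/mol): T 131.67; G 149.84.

1120 g

n(T) = 5320 / 131.67 = 40.40 mol
n(E) = 15.00 mol
n/ν for T = 40.40/4 = 10.10
n/ν for E = 15.00/2 = 7.500
Smallest n/ν is E → limiting reagent.
n(G) = (1/2) × 15.00 = 7.500 mol
mass = 7.500 × 149.84 = 1124 g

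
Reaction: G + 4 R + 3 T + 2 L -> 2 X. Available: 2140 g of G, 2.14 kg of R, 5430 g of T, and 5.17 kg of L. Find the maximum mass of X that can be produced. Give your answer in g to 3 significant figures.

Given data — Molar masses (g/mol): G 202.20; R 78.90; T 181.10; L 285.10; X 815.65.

11100 g

n(G) = 2140 / 202.20 = 10.58 mol
n(R) = 2.140×1000 / 78.90 = 27.12 mol
n(T) = 5430 / 181.10 = 29.98 mol
n(L) = 5.170×1000 / 285.10 = 18.13 mol
n/ν → G: 10.58, R: 6.780, T: 9.993, L: 9.065; R is limiting.
n(X) = (2/4) × 27.12 = 13.56 mol
mass = 13.56 × 815.65 = 11060 g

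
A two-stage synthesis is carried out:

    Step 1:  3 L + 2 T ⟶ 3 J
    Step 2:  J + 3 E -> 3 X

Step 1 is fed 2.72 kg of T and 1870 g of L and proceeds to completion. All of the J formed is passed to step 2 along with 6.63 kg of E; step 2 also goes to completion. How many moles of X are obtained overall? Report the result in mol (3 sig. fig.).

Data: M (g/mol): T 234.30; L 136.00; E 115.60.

41.3 mol

Step 1:
n(T) = 2.720×1000 / 234.30 = 11.61 mol
n(L) = 1870 / 136.00 = 13.75 mol
n/ν for T = 11.61/2 = 5.805
n/ν for L = 13.75/3 = 4.583
Smallest n/ν is L → limiting reagent.
n(J) produced = (3/3) × 13.75 = 13.75 mol
Step 2:
n(J) available = 13.75 mol
n(E) = 6.630×1000 / 115.60 = 57.35 mol
n/ν for J = 13.75/1 = 13.75
n/ν for E = 57.35/3 = 19.12
Smallest n/ν is J → limiting reagent.
n(X) = (3/1) × 13.75 = 41.25 mol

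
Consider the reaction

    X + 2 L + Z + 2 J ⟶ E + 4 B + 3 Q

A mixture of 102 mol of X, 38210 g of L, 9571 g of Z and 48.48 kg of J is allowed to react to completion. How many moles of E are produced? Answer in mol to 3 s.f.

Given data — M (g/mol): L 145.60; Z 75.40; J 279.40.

n(X) = 102.0 mol
n(L) = 38210 / 145.60 = 262.4 mol
n(Z) = 9571 / 75.40 = 126.9 mol
n(J) = 48.48×1000 / 279.40 = 173.5 mol
n/ν → X: 102.0, L: 131.2, Z: 126.9, J: 86.75; J is limiting.
n(E) = (1/2) × 173.5 = 86.75 mol

86.8 mol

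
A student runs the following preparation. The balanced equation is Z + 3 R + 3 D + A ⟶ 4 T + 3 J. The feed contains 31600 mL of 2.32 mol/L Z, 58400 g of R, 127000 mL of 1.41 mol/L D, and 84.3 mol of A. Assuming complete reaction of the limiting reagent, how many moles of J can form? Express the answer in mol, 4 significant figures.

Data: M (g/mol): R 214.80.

179.1 mol

n(Z) = 2.32 × 31600/1000 = 73.31 mol
n(R) = 58400 / 214.80 = 271.9 mol
n(D) = 1.41 × 127000/1000 = 179.1 mol
n(A) = 84.30 mol
n/ν → Z: 73.31, R: 90.63, D: 59.70, A: 84.30; D is limiting.
n(J) = (3/3) × 179.1 = 179.1 mol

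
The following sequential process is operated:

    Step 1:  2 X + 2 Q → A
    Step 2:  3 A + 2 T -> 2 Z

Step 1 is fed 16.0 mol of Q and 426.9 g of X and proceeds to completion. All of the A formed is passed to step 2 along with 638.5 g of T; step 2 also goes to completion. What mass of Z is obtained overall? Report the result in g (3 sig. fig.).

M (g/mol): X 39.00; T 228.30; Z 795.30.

Step 1:
n(Q) = 16.00 mol
n(X) = 426.9 / 39.00 = 10.95 mol
n/ν for Q = 16.00/2 = 8.000
n/ν for X = 10.95/2 = 5.475
Smallest n/ν is X → limiting reagent.
n(A) produced = (1/2) × 10.95 = 5.475 mol
Step 2:
n(A) available = 5.475 mol
n(T) = 638.5 / 228.30 = 2.797 mol
n/ν for A = 5.475/3 = 1.825
n/ν for T = 2.797/2 = 1.399
Smallest n/ν is T → limiting reagent.
n(Z) = (2/2) × 2.797 = 2.797 mol
mass = 2.797 × 795.30 = 2224 g

2220 g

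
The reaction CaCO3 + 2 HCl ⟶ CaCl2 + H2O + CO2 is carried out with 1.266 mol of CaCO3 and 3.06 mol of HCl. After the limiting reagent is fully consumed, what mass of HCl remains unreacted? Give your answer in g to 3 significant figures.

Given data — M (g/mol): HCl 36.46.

n(CaCO3) = 1.266 mol
n(HCl) = 3.060 mol
n/ν for CaCO3 = 1.266/1 = 1.266
n/ν for HCl = 3.060/2 = 1.530
Smallest n/ν is CaCO3 → limiting reagent.
HCl consumed = (2/1) × 1.266 = 2.532 mol
HCl remaining = 3.060 − 2.532 = 0.5280 mol
mass = 0.5280 × 36.46 = 19.25 g

19.3 g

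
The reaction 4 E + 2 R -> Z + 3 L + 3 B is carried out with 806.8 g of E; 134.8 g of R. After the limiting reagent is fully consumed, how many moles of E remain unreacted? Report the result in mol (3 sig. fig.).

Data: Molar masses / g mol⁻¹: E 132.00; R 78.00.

2.66 mol

n(E) = 806.8 / 132.00 = 6.112 mol
n(R) = 134.8 / 78.00 = 1.728 mol
n/ν for E = 6.112/4 = 1.528
n/ν for R = 1.728/2 = 0.8640
Smallest n/ν is R → limiting reagent.
E consumed = (4/2) × 1.728 = 3.456 mol
E remaining = 6.112 − 3.456 = 2.656 mol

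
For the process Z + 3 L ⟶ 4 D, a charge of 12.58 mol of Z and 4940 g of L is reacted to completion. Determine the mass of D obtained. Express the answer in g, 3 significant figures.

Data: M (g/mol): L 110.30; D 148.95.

7500 g

n(Z) = 12.58 mol
n(L) = 4940 / 110.30 = 44.79 mol
n/ν → Z: 12.58, L: 14.93; Z is limiting.
n(D) = (4/1) × 12.58 = 50.32 mol
mass = 50.32 × 148.95 = 7495 g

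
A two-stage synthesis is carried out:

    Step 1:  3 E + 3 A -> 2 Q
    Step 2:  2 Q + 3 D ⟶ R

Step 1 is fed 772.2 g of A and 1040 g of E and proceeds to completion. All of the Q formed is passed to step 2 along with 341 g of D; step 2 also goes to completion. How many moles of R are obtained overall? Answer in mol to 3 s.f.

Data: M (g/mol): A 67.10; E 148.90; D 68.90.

Step 1:
n(A) = 772.2 / 67.10 = 11.51 mol
n(E) = 1040 / 148.90 = 6.985 mol
n/ν → A: 3.837, E: 2.328; E is limiting.
n(Q) produced = (2/3) × 6.985 = 4.657 mol
Step 2:
n(Q) available = 4.657 mol
n(D) = 341.0 / 68.90 = 4.949 mol
n/ν → Q: 2.329, D: 1.650; D is limiting.
n(R) = (1/3) × 4.949 = 1.650 mol

1.65 mol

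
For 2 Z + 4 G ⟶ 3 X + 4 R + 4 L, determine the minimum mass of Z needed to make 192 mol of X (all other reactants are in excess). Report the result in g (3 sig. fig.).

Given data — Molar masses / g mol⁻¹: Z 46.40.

n(X) = 192.0 mol
n(Z) = (2/3) × 192.0 = 128.0 mol
mass = 128.0 × 46.40 = 5939 g

5940 g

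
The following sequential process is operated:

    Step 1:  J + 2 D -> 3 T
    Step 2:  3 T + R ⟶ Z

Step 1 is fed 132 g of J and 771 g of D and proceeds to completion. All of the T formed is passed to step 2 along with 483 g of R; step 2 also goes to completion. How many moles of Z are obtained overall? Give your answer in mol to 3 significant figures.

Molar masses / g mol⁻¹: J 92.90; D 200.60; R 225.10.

Step 1:
n(J) = 132.0 / 92.90 = 1.421 mol
n(D) = 771.0 / 200.60 = 3.843 mol
n/ν → J: 1.421, D: 1.922; J is limiting.
n(T) produced = (3/1) × 1.421 = 4.263 mol
Step 2:
n(T) available = 4.263 mol
n(R) = 483.0 / 225.10 = 2.146 mol
n/ν → T: 1.421, R: 2.146; T is limiting.
n(Z) = (1/3) × 4.263 = 1.421 mol

1.42 mol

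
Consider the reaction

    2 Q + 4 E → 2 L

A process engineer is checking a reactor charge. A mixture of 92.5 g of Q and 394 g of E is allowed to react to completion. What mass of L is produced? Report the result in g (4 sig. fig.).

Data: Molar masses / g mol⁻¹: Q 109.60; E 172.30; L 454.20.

n(Q) = 92.50 / 109.60 = 0.8440 mol
n(E) = 394.0 / 172.30 = 2.287 mol
n/ν → Q: 0.4220, E: 0.5718; Q is limiting.
n(L) = (2/2) × 0.8440 = 0.8440 mol
mass = 0.8440 × 454.20 = 383.3 g

383.3 g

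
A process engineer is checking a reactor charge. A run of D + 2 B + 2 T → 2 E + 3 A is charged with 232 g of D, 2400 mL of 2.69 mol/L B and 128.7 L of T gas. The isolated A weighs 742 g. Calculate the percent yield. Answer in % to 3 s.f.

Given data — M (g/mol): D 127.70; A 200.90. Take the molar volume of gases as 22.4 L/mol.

n(D) = 232.0 / 127.70 = 1.817 mol
n(B) = 2.69 × 2400/1000 = 6.456 mol
n(T) = 128.7 / 22.4 = 5.746 mol
n/ν for D = 1.817/1 = 1.817
n/ν for B = 6.456/2 = 3.228
n/ν for T = 5.746/2 = 2.873
Smallest n/ν is D → limiting reagent.
theoretical n(A) = (3/1) × 1.817 = 5.451 mol → 1095 g
% yield = 742 / 1095 × 100 = 67.76 %

67.8 %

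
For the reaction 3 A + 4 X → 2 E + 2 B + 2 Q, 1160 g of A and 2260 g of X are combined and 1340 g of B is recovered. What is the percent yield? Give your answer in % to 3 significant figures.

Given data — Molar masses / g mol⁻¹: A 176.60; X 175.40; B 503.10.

n(A) = 1160 / 176.60 = 6.569 mol
n(X) = 2260 / 175.40 = 12.88 mol
n/ν → A: 2.190, X: 3.220; A is limiting.
theoretical n(B) = (2/3) × 6.569 = 4.379 mol → 2203 g
% yield = 1340 / 2203 × 100 = 60.83 %

60.8 %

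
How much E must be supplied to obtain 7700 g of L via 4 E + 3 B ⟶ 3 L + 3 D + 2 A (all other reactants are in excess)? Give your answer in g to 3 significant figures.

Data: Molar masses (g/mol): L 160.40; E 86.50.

n(L) = 7700 / 160.40 = 48.00 mol
n(E) = (4/3) × 48.00 = 64.00 mol
mass = 64.00 × 86.50 = 5536 g

5540 g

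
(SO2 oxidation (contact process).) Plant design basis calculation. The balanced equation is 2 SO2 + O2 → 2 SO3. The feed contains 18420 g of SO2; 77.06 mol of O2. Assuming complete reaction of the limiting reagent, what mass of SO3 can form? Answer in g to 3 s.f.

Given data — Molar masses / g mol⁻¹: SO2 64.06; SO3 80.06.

12300 g

n(SO2) = 18420 / 64.06 = 287.5 mol
n(O2) = 77.06 mol
n/ν for SO2 = 287.5/2 = 143.8
n/ν for O2 = 77.06/1 = 77.06
Smallest n/ν is O2 → limiting reagent.
n(SO3) = (2/1) × 77.06 = 154.1 mol
mass = 154.1 × 80.06 = 12340 g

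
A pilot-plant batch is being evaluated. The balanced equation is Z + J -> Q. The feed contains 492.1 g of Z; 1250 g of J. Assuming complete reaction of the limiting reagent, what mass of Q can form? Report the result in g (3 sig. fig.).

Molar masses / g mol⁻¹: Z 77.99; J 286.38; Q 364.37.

n(Z) = 492.1 / 77.99 = 6.310 mol
n(J) = 1250 / 286.38 = 4.365 mol
n/ν for Z = 6.310/1 = 6.310
n/ν for J = 4.365/1 = 4.365
Smallest n/ν is J → limiting reagent.
n(Q) = (1/1) × 4.365 = 4.365 mol
mass = 4.365 × 364.37 = 1590 g

1590 g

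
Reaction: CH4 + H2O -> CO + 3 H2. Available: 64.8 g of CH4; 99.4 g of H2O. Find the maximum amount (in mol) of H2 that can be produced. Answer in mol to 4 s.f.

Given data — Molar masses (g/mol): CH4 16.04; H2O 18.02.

12.12 mol

n(CH4) = 64.80 / 16.04 = 4.040 mol
n(H2O) = 99.40 / 18.02 = 5.516 mol
n/ν for CH4 = 4.040/1 = 4.040
n/ν for H2O = 5.516/1 = 5.516
Smallest n/ν is CH4 → limiting reagent.
n(H2) = (3/1) × 4.040 = 12.12 mol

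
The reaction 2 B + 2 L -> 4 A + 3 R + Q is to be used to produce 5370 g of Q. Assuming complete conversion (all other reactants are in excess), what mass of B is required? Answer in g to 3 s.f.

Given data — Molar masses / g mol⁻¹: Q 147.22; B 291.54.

n(Q) = 5370 / 147.22 = 36.48 mol
n(B) = (2/1) × 36.48 = 72.96 mol
mass = 72.96 × 291.54 = 21270 g

21300 g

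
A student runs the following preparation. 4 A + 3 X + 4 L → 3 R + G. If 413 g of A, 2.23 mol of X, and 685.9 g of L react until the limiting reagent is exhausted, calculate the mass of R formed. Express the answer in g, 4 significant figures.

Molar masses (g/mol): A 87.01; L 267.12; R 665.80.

1282 g

n(A) = 413.0 / 87.01 = 4.747 mol
n(X) = 2.230 mol
n(L) = 685.9 / 267.12 = 2.568 mol
n/ν → A: 1.187, X: 0.7433, L: 0.6420; L is limiting.
n(R) = (3/4) × 2.568 = 1.926 mol
mass = 1.926 × 665.80 = 1282 g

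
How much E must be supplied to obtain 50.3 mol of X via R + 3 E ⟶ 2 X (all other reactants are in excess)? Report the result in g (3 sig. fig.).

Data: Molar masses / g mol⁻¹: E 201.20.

n(X) = 50.30 mol
n(E) = (3/2) × 50.30 = 75.45 mol
mass = 75.45 × 201.20 = 15180 g

15200 g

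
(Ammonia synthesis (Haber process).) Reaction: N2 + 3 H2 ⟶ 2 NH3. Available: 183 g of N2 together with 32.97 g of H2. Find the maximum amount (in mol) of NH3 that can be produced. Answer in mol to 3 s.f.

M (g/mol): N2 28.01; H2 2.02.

n(N2) = 183.0 / 28.01 = 6.533 mol
n(H2) = 32.97 / 2.02 = 16.32 mol
n/ν → N2: 6.533, H2: 5.440; H2 is limiting.
n(NH3) = (2/3) × 16.32 = 10.88 mol

10.9 mol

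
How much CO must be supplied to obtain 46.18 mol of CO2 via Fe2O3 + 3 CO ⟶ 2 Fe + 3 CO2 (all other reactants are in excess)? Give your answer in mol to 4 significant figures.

n(CO2) = 46.18 mol
n(CO) = (3/3) × 46.18 = 46.18 mol

46.18 mol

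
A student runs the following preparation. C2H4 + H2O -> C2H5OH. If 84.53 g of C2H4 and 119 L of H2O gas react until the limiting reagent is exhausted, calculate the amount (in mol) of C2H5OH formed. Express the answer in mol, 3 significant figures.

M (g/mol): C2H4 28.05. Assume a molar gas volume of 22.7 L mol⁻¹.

n(C2H4) = 84.53 / 28.05 = 3.014 mol
n(H2O) = 119.0 / 22.7 = 5.242 mol
n/ν for C2H4 = 3.014/1 = 3.014
n/ν for H2O = 5.242/1 = 5.242
Smallest n/ν is C2H4 → limiting reagent.
n(C2H5OH) = (1/1) × 3.014 = 3.014 mol

3.01 mol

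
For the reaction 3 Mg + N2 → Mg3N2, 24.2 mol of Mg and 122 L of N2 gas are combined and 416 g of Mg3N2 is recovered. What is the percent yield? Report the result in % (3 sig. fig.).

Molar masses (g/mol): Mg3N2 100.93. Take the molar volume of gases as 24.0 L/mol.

81.1 %

n(Mg) = 24.20 mol
n(N2) = 122.0 / 24.0 = 5.083 mol
n/ν for Mg = 24.20/3 = 8.067
n/ν for N2 = 5.083/1 = 5.083
Smallest n/ν is N2 → limiting reagent.
theoretical n(Mg3N2) = (1/1) × 5.083 = 5.083 mol → 513.0 g
% yield = 416 / 513.0 × 100 = 81.09 %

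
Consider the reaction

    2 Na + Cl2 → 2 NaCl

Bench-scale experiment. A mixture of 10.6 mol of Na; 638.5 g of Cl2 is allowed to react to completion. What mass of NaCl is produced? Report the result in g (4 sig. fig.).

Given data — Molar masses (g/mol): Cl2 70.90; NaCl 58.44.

619.5 g

n(Na) = 10.60 mol
n(Cl2) = 638.5 / 70.90 = 9.006 mol
n/ν → Na: 5.300, Cl2: 9.006; Na is limiting.
n(NaCl) = (2/2) × 10.60 = 10.60 mol
mass = 10.60 × 58.44 = 619.5 g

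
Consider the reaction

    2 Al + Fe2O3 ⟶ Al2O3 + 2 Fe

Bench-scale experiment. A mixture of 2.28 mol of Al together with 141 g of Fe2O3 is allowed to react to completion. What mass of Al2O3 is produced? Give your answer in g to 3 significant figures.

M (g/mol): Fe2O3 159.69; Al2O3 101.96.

n(Al) = 2.280 mol
n(Fe2O3) = 141.0 / 159.69 = 0.8830 mol
n/ν → Al: 1.140, Fe2O3: 0.8830; Fe2O3 is limiting.
n(Al2O3) = (1/1) × 0.8830 = 0.8830 mol
mass = 0.8830 × 101.96 = 90.03 g

90.0 g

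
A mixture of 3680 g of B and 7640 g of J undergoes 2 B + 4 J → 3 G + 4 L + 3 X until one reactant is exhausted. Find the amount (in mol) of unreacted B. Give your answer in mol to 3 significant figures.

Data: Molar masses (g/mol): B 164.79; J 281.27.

n(B) = 3680 / 164.79 = 22.33 mol
n(J) = 7640 / 281.27 = 27.16 mol
n/ν for B = 22.33/2 = 11.17
n/ν for J = 27.16/4 = 6.790
Smallest n/ν is J → limiting reagent.
B consumed = (2/4) × 27.16 = 13.58 mol
B remaining = 22.33 − 13.58 = 8.750 mol

8.75 mol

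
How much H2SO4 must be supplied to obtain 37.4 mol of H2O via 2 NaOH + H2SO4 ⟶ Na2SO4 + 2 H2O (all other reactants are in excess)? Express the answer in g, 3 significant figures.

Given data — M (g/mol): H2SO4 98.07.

1830 g

n(H2O) = 37.40 mol
n(H2SO4) = (1/2) × 37.40 = 18.70 mol
mass = 18.70 × 98.07 = 1834 g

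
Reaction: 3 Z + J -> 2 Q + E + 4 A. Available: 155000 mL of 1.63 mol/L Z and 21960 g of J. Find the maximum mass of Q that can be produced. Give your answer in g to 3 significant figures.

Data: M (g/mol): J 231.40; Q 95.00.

16000 g

n(Z) = 1.63 × 155000/1000 = 252.7 mol
n(J) = 21960 / 231.40 = 94.90 mol
n/ν for Z = 252.7/3 = 84.23
n/ν for J = 94.90/1 = 94.90
Smallest n/ν is Z → limiting reagent.
n(Q) = (2/3) × 252.7 = 168.5 mol
mass = 168.5 × 95.00 = 16010 g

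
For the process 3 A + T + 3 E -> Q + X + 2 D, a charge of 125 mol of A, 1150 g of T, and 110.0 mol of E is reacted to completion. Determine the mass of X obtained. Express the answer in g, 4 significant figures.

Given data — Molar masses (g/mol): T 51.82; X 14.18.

n(A) = 125.0 mol
n(T) = 1150 / 51.82 = 22.19 mol
n(E) = 110.0 mol
n/ν → A: 41.67, T: 22.19, E: 36.67; T is limiting.
n(X) = (1/1) × 22.19 = 22.19 mol
mass = 22.19 × 14.18 = 314.7 g

314.7 g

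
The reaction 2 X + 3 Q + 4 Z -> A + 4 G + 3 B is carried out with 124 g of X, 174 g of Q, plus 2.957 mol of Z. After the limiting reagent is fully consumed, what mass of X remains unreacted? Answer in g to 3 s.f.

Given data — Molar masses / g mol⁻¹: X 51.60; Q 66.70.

47.7 g

n(X) = 124.0 / 51.60 = 2.403 mol
n(Q) = 174.0 / 66.70 = 2.609 mol
n(Z) = 2.957 mol
n/ν → X: 1.202, Q: 0.8697, Z: 0.7393; Z is limiting.
X consumed = (2/4) × 2.957 = 1.479 mol
X remaining = 2.403 − 1.479 = 0.9240 mol
mass = 0.9240 × 51.60 = 47.68 g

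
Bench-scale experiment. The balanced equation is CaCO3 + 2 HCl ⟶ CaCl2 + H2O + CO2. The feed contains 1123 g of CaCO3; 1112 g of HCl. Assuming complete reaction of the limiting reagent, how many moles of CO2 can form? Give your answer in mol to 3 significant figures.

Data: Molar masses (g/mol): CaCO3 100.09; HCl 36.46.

11.2 mol

n(CaCO3) = 1123 / 100.09 = 11.22 mol
n(HCl) = 1112 / 36.46 = 30.50 mol
n/ν for CaCO3 = 11.22/1 = 11.22
n/ν for HCl = 30.50/2 = 15.25
Smallest n/ν is CaCO3 → limiting reagent.
n(CO2) = (1/1) × 11.22 = 11.22 mol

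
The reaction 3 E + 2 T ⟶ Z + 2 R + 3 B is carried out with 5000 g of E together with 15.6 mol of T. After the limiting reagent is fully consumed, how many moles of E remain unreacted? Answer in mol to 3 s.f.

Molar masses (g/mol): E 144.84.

n(E) = 5000 / 144.84 = 34.52 mol
n(T) = 15.60 mol
n/ν → E: 11.51, T: 7.800; T is limiting.
E consumed = (3/2) × 15.60 = 23.40 mol
E remaining = 34.52 − 23.40 = 11.12 mol

11.1 mol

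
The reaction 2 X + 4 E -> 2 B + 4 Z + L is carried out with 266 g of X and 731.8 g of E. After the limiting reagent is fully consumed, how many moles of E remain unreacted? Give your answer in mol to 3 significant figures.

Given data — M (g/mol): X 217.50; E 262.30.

n(X) = 266.0 / 217.50 = 1.223 mol
n(E) = 731.8 / 262.30 = 2.790 mol
n/ν → X: 0.6115, E: 0.6975; X is limiting.
E consumed = (4/2) × 1.223 = 2.446 mol
E remaining = 2.790 − 2.446 = 0.3440 mol

0.344 mol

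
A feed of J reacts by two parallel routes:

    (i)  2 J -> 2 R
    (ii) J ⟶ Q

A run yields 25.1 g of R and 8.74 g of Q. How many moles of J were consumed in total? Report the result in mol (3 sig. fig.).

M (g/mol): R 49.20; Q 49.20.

n(R) = 25.1 / 49.20 = 0.5102 mol
n(Q) = 8.74 / 49.20 = 0.1776 mol
n(J) via (i) = (2/2)×0.5102 = 0.5102 mol
n(J) via (ii) = (1/1)×0.1776 = 0.1776 mol
total n(J) = 0.5102 + 0.1776 = 0.6878 mol

0.688 mol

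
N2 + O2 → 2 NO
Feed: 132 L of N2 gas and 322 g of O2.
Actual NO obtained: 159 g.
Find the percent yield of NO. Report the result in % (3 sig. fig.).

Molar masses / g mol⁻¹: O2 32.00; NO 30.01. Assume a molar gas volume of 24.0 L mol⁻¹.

48.2 %

n(N2) = 132.0 / 24.0 = 5.500 mol
n(O2) = 322.0 / 32.00 = 10.06 mol
n/ν for N2 = 5.500/1 = 5.500
n/ν for O2 = 10.06/1 = 10.06
Smallest n/ν is N2 → limiting reagent.
theoretical n(NO) = (2/1) × 5.500 = 11.00 mol → 330.1 g
% yield = 159 / 330.1 × 100 = 48.17 %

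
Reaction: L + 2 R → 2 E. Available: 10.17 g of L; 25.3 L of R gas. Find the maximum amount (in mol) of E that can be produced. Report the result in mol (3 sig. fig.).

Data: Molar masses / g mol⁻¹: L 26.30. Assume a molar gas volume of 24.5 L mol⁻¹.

n(L) = 10.17 / 26.30 = 0.3867 mol
n(R) = 25.30 / 24.5 = 1.033 mol
n/ν → L: 0.3867, R: 0.5165; L is limiting.
n(E) = (2/1) × 0.3867 = 0.7734 mol

0.773 mol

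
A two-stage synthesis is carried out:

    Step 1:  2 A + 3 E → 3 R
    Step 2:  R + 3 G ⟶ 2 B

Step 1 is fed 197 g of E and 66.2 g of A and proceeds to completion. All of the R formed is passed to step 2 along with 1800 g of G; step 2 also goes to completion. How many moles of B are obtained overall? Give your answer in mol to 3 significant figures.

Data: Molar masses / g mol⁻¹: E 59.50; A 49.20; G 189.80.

4.04 mol

Step 1:
n(E) = 197.0 / 59.50 = 3.311 mol
n(A) = 66.20 / 49.20 = 1.346 mol
n/ν for E = 3.311/3 = 1.104
n/ν for A = 1.346/2 = 0.6730
Smallest n/ν is A → limiting reagent.
n(R) produced = (3/2) × 1.346 = 2.019 mol
Step 2:
n(R) available = 2.019 mol
n(G) = 1800 / 189.80 = 9.484 mol
n/ν for R = 2.019/1 = 2.019
n/ν for G = 9.484/3 = 3.161
Smallest n/ν is R → limiting reagent.
n(B) = (2/1) × 2.019 = 4.038 mol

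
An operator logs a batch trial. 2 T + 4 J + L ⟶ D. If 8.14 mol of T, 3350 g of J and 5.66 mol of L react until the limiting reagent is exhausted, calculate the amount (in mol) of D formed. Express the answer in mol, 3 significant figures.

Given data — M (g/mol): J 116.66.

4.07 mol

n(T) = 8.140 mol
n(J) = 3350 / 116.66 = 28.72 mol
n(L) = 5.660 mol
n/ν for T = 8.140/2 = 4.070
n/ν for J = 28.72/4 = 7.180
n/ν for L = 5.660/1 = 5.660
Smallest n/ν is T → limiting reagent.
n(D) = (1/2) × 8.140 = 4.070 mol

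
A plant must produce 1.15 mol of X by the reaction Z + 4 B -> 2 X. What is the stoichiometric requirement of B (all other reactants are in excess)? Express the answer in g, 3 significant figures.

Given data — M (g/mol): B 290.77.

n(X) = 1.150 mol
n(B) = (4/2) × 1.150 = 2.300 mol
mass = 2.300 × 290.77 = 668.8 g

669 g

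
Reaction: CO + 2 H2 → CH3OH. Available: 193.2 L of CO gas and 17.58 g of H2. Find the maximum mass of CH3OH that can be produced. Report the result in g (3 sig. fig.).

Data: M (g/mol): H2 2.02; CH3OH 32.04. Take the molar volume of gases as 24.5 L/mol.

n(CO) = 193.2 / 24.5 = 7.886 mol
n(H2) = 17.58 / 2.02 = 8.703 mol
n/ν for CO = 7.886/1 = 7.886
n/ν for H2 = 8.703/2 = 4.352
Smallest n/ν is H2 → limiting reagent.
n(CH3OH) = (1/2) × 8.703 = 4.352 mol
mass = 4.352 × 32.04 = 139.4 g

139 g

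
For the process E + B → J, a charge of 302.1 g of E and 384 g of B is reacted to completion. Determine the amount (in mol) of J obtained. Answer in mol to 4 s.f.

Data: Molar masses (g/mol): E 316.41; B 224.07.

n(E) = 302.1 / 316.41 = 0.9548 mol
n(B) = 384.0 / 224.07 = 1.714 mol
n/ν for E = 0.9548/1 = 0.9548
n/ν for B = 1.714/1 = 1.714
Smallest n/ν is E → limiting reagent.
n(J) = (1/1) × 0.9548 = 0.9548 mol

0.9548 mol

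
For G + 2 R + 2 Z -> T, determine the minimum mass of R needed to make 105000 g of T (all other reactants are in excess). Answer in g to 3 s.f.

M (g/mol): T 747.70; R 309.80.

n(T) = 105000 / 747.70 = 140.4 mol
n(R) = (2/1) × 140.4 = 280.8 mol
mass = 280.8 × 309.80 = 86990 g

87000 g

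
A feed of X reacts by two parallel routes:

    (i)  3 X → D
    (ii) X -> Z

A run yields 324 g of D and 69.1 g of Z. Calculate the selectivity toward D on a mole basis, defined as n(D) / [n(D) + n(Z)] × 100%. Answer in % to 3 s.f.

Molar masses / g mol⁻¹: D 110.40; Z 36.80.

n(D) = 324 / 110.40 = 2.935 mol
n(Z) = 69.1 / 36.80 = 1.878 mol
selectivity = 2.935/(2.935+1.878) × 100 = 60.98 %

61.0 %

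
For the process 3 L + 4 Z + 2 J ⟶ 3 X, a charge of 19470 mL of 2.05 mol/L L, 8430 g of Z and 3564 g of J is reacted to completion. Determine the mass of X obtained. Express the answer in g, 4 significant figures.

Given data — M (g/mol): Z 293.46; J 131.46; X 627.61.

13520 g

n(L) = 2.05 × 19470/1000 = 39.91 mol
n(Z) = 8430 / 293.46 = 28.73 mol
n(J) = 3564 / 131.46 = 27.11 mol
n/ν → L: 13.30, Z: 7.183, J: 13.56; Z is limiting.
n(X) = (3/4) × 28.73 = 21.55 mol
mass = 21.55 × 627.61 = 13520 g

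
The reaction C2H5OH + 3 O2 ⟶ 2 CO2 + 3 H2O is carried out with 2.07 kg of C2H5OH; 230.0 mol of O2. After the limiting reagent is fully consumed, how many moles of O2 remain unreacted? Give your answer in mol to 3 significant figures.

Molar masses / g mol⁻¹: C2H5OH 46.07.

n(C2H5OH) = 2.070×1000 / 46.07 = 44.93 mol
n(O2) = 230.0 mol
n/ν for C2H5OH = 44.93/1 = 44.93
n/ν for O2 = 230.0/3 = 76.67
Smallest n/ν is C2H5OH → limiting reagent.
O2 consumed = (3/1) × 44.93 = 134.8 mol
O2 remaining = 230.0 − 134.8 = 95.20 mol

95.2 mol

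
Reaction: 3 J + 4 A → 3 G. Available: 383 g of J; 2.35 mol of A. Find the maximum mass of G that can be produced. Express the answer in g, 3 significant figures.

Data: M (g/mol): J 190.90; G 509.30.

898 g

n(J) = 383.0 / 190.90 = 2.006 mol
n(A) = 2.350 mol
n/ν for J = 2.006/3 = 0.6687
n/ν for A = 2.350/4 = 0.5875
Smallest n/ν is A → limiting reagent.
n(G) = (3/4) × 2.350 = 1.763 mol
mass = 1.763 × 509.30 = 897.9 g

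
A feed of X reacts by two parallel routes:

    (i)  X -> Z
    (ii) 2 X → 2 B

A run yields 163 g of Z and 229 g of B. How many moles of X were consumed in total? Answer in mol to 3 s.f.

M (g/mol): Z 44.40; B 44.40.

8.83 mol

n(Z) = 163 / 44.40 = 3.671 mol
n(B) = 229 / 44.40 = 5.158 mol
n(X) via (i) = (1/1)×3.671 = 3.671 mol
n(X) via (ii) = (2/2)×5.158 = 5.158 mol
total n(X) = 3.671 + 5.158 = 8.829 mol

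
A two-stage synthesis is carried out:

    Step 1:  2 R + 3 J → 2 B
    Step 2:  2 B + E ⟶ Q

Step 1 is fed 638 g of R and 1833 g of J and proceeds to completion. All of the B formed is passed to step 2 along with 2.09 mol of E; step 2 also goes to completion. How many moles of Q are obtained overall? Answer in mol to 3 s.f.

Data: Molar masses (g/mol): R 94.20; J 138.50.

2.09 mol

Step 1:
n(R) = 638.0 / 94.20 = 6.773 mol
n(J) = 1833 / 138.50 = 13.23 mol
n/ν → R: 3.387, J: 4.410; R is limiting.
n(B) produced = (2/2) × 6.773 = 6.773 mol
Step 2:
n(B) available = 6.773 mol
n(E) = 2.090 mol
n/ν → B: 3.387, E: 2.090; E is limiting.
n(Q) = (1/1) × 2.090 = 2.090 mol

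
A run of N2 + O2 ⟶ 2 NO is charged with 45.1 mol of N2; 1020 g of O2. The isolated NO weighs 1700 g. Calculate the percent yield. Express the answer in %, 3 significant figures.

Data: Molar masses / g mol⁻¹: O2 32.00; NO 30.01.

88.9 %

n(N2) = 45.10 mol
n(O2) = 1020 / 32.00 = 31.88 mol
n/ν → N2: 45.10, O2: 31.88; O2 is limiting.
theoretical n(NO) = (2/1) × 31.88 = 63.76 mol → 1913 g
% yield = 1700 / 1913 × 100 = 88.87 %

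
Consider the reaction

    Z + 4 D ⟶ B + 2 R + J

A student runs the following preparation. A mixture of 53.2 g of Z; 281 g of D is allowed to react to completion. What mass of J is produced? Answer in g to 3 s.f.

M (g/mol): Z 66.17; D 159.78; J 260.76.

n(Z) = 53.20 / 66.17 = 0.8040 mol
n(D) = 281.0 / 159.78 = 1.759 mol
n/ν for Z = 0.8040/1 = 0.8040
n/ν for D = 1.759/4 = 0.4398
Smallest n/ν is D → limiting reagent.
n(J) = (1/4) × 1.759 = 0.4398 mol
mass = 0.4398 × 260.76 = 114.7 g

115 g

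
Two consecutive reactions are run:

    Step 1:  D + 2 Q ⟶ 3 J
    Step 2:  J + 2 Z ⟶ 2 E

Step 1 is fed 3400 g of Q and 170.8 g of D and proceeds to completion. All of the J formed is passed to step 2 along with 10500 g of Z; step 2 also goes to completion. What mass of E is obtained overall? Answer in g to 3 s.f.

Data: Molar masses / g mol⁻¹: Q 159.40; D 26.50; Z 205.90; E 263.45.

Step 1:
n(Q) = 3400 / 159.40 = 21.33 mol
n(D) = 170.8 / 26.50 = 6.445 mol
n/ν → Q: 10.67, D: 6.445; D is limiting.
n(J) produced = (3/1) × 6.445 = 19.34 mol
Step 2:
n(J) available = 19.34 mol
n(Z) = 10500 / 205.90 = 51.00 mol
n/ν → J: 19.34, Z: 25.50; J is limiting.
n(E) = (2/1) × 19.34 = 38.68 mol
mass = 38.68 × 263.45 = 10190 g

10200 g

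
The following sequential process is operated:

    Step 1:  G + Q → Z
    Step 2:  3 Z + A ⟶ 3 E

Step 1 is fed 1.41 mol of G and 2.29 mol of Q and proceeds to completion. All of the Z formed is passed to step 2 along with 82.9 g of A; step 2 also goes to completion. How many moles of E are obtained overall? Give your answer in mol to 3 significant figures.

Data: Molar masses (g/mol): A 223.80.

1.11 mol

Step 1:
n(G) = 1.410 mol
n(Q) = 2.290 mol
n/ν → G: 1.410, Q: 2.290; G is limiting.
n(Z) produced = (1/1) × 1.410 = 1.410 mol
Step 2:
n(Z) available = 1.410 mol
n(A) = 82.90 / 223.80 = 0.3704 mol
n/ν → Z: 0.4700, A: 0.3704; A is limiting.
n(E) = (3/1) × 0.3704 = 1.111 mol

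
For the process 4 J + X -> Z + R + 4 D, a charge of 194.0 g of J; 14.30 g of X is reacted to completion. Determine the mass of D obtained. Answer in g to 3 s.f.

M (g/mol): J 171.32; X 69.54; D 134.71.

n(J) = 194.0 / 171.32 = 1.132 mol
n(X) = 14.30 / 69.54 = 0.2056 mol
n/ν for J = 1.132/4 = 0.2830
n/ν for X = 0.2056/1 = 0.2056
Smallest n/ν is X → limiting reagent.
n(D) = (4/1) × 0.2056 = 0.8224 mol
mass = 0.8224 × 134.71 = 110.8 g

111 g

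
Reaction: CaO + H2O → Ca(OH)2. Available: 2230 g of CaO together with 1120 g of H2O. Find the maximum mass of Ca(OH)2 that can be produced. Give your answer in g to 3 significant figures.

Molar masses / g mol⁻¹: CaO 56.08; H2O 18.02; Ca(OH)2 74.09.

n(CaO) = 2230 / 56.08 = 39.76 mol
n(H2O) = 1120 / 18.02 = 62.15 mol
n/ν for CaO = 39.76/1 = 39.76
n/ν for H2O = 62.15/1 = 62.15
Smallest n/ν is CaO → limiting reagent.
n(Ca(OH)2) = (1/1) × 39.76 = 39.76 mol
mass = 39.76 × 74.09 = 2946 g

2950 g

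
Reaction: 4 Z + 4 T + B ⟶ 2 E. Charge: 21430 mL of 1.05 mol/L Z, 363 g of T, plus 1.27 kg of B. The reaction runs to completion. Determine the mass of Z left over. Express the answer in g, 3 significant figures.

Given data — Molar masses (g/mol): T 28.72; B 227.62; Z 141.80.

n(Z) = 1.05 × 21430/1000 = 22.50 mol
n(T) = 363.0 / 28.72 = 12.64 mol
n(B) = 1.270×1000 / 227.62 = 5.579 mol
n/ν for Z = 22.50/4 = 5.625
n/ν for T = 12.64/4 = 3.160
n/ν for B = 5.579/1 = 5.579
Smallest n/ν is T → limiting reagent.
Z consumed = (4/4) × 12.64 = 12.64 mol
Z remaining = 22.50 − 12.64 = 9.860 mol
mass = 9.860 × 141.80 = 1398 g

1400 g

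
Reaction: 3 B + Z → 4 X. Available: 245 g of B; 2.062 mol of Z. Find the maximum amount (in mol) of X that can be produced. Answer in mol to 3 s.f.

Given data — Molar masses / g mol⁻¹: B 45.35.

7.20 mol

n(B) = 245.0 / 45.35 = 5.402 mol
n(Z) = 2.062 mol
n/ν → B: 1.801, Z: 2.062; B is limiting.
n(X) = (4/3) × 5.402 = 7.203 mol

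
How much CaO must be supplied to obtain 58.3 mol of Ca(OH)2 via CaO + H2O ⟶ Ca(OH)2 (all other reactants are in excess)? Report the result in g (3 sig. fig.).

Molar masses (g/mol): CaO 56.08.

3270 g

n(Ca(OH)2) = 58.30 mol
n(CaO) = (1/1) × 58.30 = 58.30 mol
mass = 58.30 × 56.08 = 3269 g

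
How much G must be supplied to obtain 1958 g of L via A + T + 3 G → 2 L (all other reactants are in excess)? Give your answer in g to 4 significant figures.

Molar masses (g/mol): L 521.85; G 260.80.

1468 g

n(L) = 1958 / 521.85 = 3.752 mol
n(G) = (3/2) × 3.752 = 5.628 mol
mass = 5.628 × 260.80 = 1468 g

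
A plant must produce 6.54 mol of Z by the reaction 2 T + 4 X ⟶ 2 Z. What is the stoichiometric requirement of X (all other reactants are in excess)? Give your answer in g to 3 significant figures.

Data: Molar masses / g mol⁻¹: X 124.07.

n(Z) = 6.540 mol
n(X) = (4/2) × 6.540 = 13.08 mol
mass = 13.08 × 124.07 = 1623 g

1620 g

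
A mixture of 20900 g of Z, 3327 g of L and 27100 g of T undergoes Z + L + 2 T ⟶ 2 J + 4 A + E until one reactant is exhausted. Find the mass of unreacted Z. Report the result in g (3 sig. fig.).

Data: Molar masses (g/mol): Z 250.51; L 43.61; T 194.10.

3410 g

n(Z) = 20900 / 250.51 = 83.43 mol
n(L) = 3327 / 43.61 = 76.29 mol
n(T) = 27100 / 194.10 = 139.6 mol
n/ν for Z = 83.43/1 = 83.43
n/ν for L = 76.29/1 = 76.29
n/ν for T = 139.6/2 = 69.80
Smallest n/ν is T → limiting reagent.
Z consumed = (1/2) × 139.6 = 69.80 mol
Z remaining = 83.43 − 69.80 = 13.63 mol
mass = 13.63 × 250.51 = 3414 g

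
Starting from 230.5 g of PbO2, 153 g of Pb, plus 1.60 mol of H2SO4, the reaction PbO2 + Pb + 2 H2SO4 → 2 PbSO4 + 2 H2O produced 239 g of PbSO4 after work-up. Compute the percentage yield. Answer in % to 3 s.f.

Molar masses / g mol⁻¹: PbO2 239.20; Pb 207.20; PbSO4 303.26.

n(PbO2) = 230.5 / 239.20 = 0.9636 mol
n(Pb) = 153.0 / 207.20 = 0.7384 mol
n(H2SO4) = 1.600 mol
n/ν → PbO2: 0.9636, Pb: 0.7384, H2SO4: 0.8000; Pb is limiting.
theoretical n(PbSO4) = (2/1) × 0.7384 = 1.477 mol → 447.9 g
% yield = 239 / 447.9 × 100 = 53.36 %

53.4 %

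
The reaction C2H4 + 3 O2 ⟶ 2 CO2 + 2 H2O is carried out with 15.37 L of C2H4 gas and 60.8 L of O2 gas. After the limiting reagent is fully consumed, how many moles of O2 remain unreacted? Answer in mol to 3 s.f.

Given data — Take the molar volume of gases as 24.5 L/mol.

n(C2H4) = 15.37 / 24.5 = 0.6273 mol
n(O2) = 60.80 / 24.5 = 2.482 mol
n/ν for C2H4 = 0.6273/1 = 0.6273
n/ν for O2 = 2.482/3 = 0.8273
Smallest n/ν is C2H4 → limiting reagent.
O2 consumed = (3/1) × 0.6273 = 1.882 mol
O2 remaining = 2.482 − 1.882 = 0.6000 mol

0.600 mol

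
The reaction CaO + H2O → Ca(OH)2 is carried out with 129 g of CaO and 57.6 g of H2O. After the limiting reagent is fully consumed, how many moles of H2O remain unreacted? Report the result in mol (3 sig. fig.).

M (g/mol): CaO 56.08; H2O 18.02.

0.896 mol

n(CaO) = 129.0 / 56.08 = 2.300 mol
n(H2O) = 57.60 / 18.02 = 3.196 mol
n/ν → CaO: 2.300, H2O: 3.196; CaO is limiting.
H2O consumed = (1/1) × 2.300 = 2.300 mol
H2O remaining = 3.196 − 2.300 = 0.8960 mol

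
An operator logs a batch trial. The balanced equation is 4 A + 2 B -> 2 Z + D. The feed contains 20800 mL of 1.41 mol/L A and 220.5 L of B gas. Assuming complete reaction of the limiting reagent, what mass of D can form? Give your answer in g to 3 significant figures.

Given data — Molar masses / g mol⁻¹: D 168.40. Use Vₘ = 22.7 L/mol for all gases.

n(A) = 1.41 × 20800/1000 = 29.33 mol
n(B) = 220.5 / 22.7 = 9.714 mol
n/ν for A = 29.33/4 = 7.333
n/ν for B = 9.714/2 = 4.857
Smallest n/ν is B → limiting reagent.
n(D) = (1/2) × 9.714 = 4.857 mol
mass = 4.857 × 168.40 = 817.9 g

818 g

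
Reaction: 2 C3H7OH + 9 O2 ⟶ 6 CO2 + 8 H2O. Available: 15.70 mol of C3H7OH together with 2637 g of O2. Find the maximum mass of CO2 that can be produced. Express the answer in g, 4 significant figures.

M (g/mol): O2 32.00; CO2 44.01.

n(C3H7OH) = 15.70 mol
n(O2) = 2637 / 32.00 = 82.41 mol
n/ν for C3H7OH = 15.70/2 = 7.850
n/ν for O2 = 82.41/9 = 9.157
Smallest n/ν is C3H7OH → limiting reagent.
n(CO2) = (6/2) × 15.70 = 47.10 mol
mass = 47.10 × 44.01 = 2073 g

2073 g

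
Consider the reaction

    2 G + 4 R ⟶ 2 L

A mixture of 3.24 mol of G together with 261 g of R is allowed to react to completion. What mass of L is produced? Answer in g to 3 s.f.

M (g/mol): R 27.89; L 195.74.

634 g

n(G) = 3.240 mol
n(R) = 261.0 / 27.89 = 9.358 mol
n/ν for G = 3.240/2 = 1.620
n/ν for R = 9.358/4 = 2.340
Smallest n/ν is G → limiting reagent.
n(L) = (2/2) × 3.240 = 3.240 mol
mass = 3.240 × 195.74 = 634.2 g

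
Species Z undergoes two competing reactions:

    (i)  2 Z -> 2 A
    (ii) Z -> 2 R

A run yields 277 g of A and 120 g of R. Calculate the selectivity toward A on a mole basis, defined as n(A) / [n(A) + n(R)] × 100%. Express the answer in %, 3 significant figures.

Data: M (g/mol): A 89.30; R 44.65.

n(A) = 277 / 89.30 = 3.102 mol
n(R) = 120 / 44.65 = 2.688 mol
selectivity = 3.102/(3.102+2.688) × 100 = 53.58 %

53.6 %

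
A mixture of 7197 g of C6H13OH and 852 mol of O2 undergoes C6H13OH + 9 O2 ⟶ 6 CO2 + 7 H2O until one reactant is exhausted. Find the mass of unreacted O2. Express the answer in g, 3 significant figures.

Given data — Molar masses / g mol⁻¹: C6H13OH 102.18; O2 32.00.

6980 g

n(C6H13OH) = 7197 / 102.18 = 70.43 mol
n(O2) = 852.0 mol
n/ν → C6H13OH: 70.43, O2: 94.67; C6H13OH is limiting.
O2 consumed = (9/1) × 70.43 = 633.9 mol
O2 remaining = 852.0 − 633.9 = 218.1 mol
mass = 218.1 × 32.00 = 6979 g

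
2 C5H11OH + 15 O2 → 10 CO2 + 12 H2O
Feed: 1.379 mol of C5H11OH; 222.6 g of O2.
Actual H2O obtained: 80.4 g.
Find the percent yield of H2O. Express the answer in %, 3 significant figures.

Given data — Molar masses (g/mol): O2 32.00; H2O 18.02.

n(C5H11OH) = 1.379 mol
n(O2) = 222.6 / 32.00 = 6.956 mol
n/ν for C5H11OH = 1.379/2 = 0.6895
n/ν for O2 = 6.956/15 = 0.4637
Smallest n/ν is O2 → limiting reagent.
theoretical n(H2O) = (12/15) × 6.956 = 5.565 mol → 100.3 g
% yield = 80.4 / 100.3 × 100 = 80.16 %

80.2 %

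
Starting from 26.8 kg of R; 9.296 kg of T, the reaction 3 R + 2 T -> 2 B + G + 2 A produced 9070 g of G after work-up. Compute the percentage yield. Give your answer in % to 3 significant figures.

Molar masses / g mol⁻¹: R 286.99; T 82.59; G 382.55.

n(R) = 26.80×1000 / 286.99 = 93.38 mol
n(T) = 9.296×1000 / 82.59 = 112.6 mol
n/ν → R: 31.13, T: 56.30; R is limiting.
theoretical n(G) = (1/3) × 93.38 = 31.13 mol → 11910 g
% yield = 9070 / 11910 × 100 = 76.15 %

76.2 %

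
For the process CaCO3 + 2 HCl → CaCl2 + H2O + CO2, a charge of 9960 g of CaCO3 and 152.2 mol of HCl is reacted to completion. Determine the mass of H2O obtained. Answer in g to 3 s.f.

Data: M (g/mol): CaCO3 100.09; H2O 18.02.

1370 g

n(CaCO3) = 9960 / 100.09 = 99.51 mol
n(HCl) = 152.2 mol
n/ν for CaCO3 = 99.51/1 = 99.51
n/ν for HCl = 152.2/2 = 76.10
Smallest n/ν is HCl → limiting reagent.
n(H2O) = (1/2) × 152.2 = 76.10 mol
mass = 76.10 × 18.02 = 1371 g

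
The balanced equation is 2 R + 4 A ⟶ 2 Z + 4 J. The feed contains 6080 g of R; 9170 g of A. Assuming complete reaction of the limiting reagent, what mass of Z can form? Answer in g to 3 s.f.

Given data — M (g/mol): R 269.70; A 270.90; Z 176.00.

2980 g

n(R) = 6080 / 269.70 = 22.54 mol
n(A) = 9170 / 270.90 = 33.85 mol
n/ν for R = 22.54/2 = 11.27
n/ν for A = 33.85/4 = 8.463
Smallest n/ν is A → limiting reagent.
n(Z) = (2/4) × 33.85 = 16.93 mol
mass = 16.93 × 176.00 = 2980 g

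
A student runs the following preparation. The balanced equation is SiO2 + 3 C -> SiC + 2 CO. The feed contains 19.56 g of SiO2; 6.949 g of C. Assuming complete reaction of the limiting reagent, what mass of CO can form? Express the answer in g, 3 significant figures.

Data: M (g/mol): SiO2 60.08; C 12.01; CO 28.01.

10.8 g

n(SiO2) = 19.56 / 60.08 = 0.3256 mol
n(C) = 6.949 / 12.01 = 0.5786 mol
n/ν for SiO2 = 0.3256/1 = 0.3256
n/ν for C = 0.5786/3 = 0.1929
Smallest n/ν is C → limiting reagent.
n(CO) = (2/3) × 0.5786 = 0.3857 mol
mass = 0.3857 × 28.01 = 10.80 g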